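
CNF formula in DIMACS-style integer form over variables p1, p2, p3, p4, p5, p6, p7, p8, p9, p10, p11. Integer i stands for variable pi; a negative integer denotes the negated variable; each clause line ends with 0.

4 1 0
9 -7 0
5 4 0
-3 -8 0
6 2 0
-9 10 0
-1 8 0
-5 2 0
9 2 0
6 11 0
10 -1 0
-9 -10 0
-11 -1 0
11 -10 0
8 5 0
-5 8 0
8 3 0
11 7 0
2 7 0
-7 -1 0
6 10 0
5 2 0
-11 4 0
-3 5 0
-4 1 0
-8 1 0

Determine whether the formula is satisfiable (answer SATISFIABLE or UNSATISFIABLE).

p1 = True:
  propagation gives p8=True, p3=False, p10=True, p9=False; an empty clause results — contradiction.
p1 = False:
  propagation gives p4=True; an empty clause results — contradiction.
Every branch closes, so no satisfying assignment exists.

UNSATISFIABLE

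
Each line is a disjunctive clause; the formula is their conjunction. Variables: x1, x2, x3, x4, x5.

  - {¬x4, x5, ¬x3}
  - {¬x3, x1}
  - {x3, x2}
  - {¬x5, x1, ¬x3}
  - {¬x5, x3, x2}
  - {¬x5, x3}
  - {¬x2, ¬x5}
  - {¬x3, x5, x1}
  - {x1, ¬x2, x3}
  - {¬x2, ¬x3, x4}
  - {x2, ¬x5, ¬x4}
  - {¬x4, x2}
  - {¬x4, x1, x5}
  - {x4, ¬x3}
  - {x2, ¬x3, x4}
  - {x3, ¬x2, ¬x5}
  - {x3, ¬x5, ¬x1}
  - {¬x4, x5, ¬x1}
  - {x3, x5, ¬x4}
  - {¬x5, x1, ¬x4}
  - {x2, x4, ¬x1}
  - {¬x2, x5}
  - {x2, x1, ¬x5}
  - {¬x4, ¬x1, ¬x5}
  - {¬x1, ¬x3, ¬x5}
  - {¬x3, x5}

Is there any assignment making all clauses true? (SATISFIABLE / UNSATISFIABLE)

x5 = True:
  propagation gives x3=True, x1=True; an empty clause results — contradiction.
x5 = False:
  propagation gives x2=False, x3=True; an empty clause results — contradiction.
Every branch closes, so no satisfying assignment exists.

UNSATISFIABLE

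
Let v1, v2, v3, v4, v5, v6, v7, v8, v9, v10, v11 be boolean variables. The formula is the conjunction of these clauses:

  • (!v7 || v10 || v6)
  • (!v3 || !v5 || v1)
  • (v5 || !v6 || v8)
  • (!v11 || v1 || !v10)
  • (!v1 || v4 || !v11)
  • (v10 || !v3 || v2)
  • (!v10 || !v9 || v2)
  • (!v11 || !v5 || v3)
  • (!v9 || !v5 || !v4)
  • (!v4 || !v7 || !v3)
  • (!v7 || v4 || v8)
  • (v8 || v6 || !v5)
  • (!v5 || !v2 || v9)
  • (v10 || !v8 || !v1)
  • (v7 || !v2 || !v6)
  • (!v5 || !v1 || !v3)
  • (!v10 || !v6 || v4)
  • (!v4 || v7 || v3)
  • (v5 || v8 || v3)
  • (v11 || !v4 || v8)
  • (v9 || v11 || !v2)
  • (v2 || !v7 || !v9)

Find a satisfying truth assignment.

v1=F, v2=T, v3=T, v4=F, v5=F, v6=F, v7=F, v8=T, v9=T, v10=F, v11=T

Branch on v1: take v1 = False.
Branch on v2: take v2 = True.
The remaining clauses are satisfied by v3 = True, v4 = False, v5 = False, v6 = False, v7 = False, v8 = True, v9 = True, v10 = False, v11 = True.
Every clause has at least one true literal under this assignment.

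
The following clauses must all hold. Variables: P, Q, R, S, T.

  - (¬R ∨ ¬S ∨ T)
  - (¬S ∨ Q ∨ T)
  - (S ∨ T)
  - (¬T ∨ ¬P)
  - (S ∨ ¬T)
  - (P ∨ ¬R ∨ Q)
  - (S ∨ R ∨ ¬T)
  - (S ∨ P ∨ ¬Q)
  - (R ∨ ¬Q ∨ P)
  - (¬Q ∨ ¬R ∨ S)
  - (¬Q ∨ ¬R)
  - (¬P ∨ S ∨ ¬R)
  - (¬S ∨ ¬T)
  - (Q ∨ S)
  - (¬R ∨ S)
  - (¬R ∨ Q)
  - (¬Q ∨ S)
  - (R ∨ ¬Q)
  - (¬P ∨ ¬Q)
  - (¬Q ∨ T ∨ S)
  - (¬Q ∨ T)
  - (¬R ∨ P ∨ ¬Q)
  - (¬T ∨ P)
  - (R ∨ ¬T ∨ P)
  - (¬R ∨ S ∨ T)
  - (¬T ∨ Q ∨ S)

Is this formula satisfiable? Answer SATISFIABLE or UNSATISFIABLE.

Q = True:
  propagation gives R=False; an empty clause results — contradiction.
Q = False:
  propagation gives S=True, T=True; an empty clause results — contradiction.
Every branch closes, so no satisfying assignment exists.

UNSATISFIABLE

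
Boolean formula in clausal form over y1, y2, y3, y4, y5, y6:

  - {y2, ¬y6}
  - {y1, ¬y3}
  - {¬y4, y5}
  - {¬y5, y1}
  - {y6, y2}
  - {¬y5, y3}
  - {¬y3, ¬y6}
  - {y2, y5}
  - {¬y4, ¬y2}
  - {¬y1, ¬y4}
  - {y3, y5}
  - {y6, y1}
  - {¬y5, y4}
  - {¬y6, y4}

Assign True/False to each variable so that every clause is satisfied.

y1 = True  y2 = True  y3 = True  y4 = False  y5 = False  y6 = False

Check each clause:
  1. {y2, ¬y6} — y2 is true.
  2. {y1, ¬y3} — y1 is true.
  3. {y5, ¬y4} — ¬y4 is true.
  4. {¬y5, y1} — y1 is true.
  5. {y2, y6} — y2 is true.
  6. {¬y5, y3} — y3 is true.
  7. {¬y3, ¬y6} — ¬y6 is true.
  8. {y2, y5} — y2 is true.
  9. {¬y2, ¬y4} — ¬y4 is true.
  10. {¬y4, ¬y1} — ¬y4 is true.
  11. {y5, y3} — y3 is true.
  12. {y6, y1} — y1 is true.
  13. {¬y5, y4} — ¬y5 is true.
  14. {¬y6, y4} — ¬y6 is true.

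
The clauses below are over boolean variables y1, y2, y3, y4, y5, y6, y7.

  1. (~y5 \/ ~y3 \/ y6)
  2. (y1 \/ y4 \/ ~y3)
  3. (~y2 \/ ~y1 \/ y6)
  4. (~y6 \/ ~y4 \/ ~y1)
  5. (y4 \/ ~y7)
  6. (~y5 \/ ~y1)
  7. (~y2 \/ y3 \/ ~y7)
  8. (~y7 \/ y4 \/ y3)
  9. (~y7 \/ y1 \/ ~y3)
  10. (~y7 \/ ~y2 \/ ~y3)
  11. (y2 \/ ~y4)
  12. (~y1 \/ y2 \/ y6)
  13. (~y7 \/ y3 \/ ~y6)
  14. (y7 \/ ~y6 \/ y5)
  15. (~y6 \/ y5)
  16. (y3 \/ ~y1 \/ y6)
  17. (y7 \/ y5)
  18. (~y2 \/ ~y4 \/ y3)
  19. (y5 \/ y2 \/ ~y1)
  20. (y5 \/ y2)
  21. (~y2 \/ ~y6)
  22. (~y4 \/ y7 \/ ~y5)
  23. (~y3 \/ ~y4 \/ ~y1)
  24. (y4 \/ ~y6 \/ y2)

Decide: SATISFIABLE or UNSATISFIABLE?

Branch on y1: take y1 = False.
Set y2 = True and propagate.
  then y6 is forced to False.
The remaining clauses are satisfied by y3 = False, y4 = False, y5 = True, y7 = False.
Every clause has at least one true literal under this assignment.
So y1=0  y2=1  y3=0  y4=0  y5=1  y6=0  y7=0 is a satisfying assignment.

SATISFIABLE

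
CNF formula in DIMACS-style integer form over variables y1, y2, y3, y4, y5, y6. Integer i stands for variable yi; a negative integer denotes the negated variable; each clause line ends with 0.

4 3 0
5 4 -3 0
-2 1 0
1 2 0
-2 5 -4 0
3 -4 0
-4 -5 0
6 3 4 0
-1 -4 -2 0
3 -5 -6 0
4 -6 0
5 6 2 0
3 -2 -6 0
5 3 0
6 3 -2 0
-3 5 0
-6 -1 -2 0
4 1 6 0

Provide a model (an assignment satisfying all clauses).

y1=True, y2=True, y3=True, y4=False, y5=True, y6=False

Set y1 = True and propagate.
Branch on y2: take y2 = True.
  then y4 is forced to False.
  then y3 is forced to True.
  then y5 is forced to True.
  then y6 is forced to False.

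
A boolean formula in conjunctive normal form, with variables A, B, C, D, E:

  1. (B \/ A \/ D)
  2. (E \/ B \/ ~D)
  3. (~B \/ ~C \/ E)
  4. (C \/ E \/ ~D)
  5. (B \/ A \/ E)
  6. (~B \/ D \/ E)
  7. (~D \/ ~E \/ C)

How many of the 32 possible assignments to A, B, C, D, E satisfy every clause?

Split on E, then B.
  E=T, B=T: A free; 3 ways for (C,D) × 2^1 = 6.
  E=T, B=F: remaining (A,C,D) ∈ {(F,T,T); (T,F,F); (T,T,F); (T,T,T)} — 4.
  E=F, B=T: a clause becomes empty — 0.
  E=F, B=F: remaining (A,C,D) ∈ {(T,F,F); (T,T,F)} — 2.
Total: 6 + 4 + 0 + 2 = 12.

12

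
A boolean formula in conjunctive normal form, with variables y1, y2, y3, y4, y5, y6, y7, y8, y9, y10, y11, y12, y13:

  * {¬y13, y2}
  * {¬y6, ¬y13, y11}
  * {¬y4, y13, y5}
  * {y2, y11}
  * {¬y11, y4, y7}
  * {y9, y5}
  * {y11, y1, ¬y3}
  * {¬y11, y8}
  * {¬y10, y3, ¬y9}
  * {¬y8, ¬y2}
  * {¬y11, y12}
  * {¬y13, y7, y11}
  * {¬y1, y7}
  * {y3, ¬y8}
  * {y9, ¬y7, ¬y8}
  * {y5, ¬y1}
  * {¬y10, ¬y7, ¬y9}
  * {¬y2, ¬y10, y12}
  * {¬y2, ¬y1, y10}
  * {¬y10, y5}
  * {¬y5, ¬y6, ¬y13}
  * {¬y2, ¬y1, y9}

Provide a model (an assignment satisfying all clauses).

y1 = F, y2 = T, y3 = F, y4 = F, y5 = T, y6 = T, y7 = F, y8 = F, y9 = T, y10 = F, y11 = F, y12 = T, y13 = F

Check each clause:
  1. {y2, ¬y13} — y2 is true.
  2. {y11, ¬y6, ¬y13} — ¬y13 is true.
  3. {y5, y13, ¬y4} — y5 is true.
  4. {y2, y11} — y2 is true.
  5. {¬y11, y7, y4} — ¬y11 is true.
  6. {y5, y9} — y9 is true.
  7. {y1, ¬y3, y11} — ¬y3 is true.
  8. {y8, ¬y11} — ¬y11 is true.
  9. {¬y9, y3, ¬y10} — ¬y10 is true.
  10. {¬y2, ¬y8} — ¬y8 is true.
  11. {¬y11, y12} — y12 is true.
  12. {y7, y11, ¬y13} — ¬y13 is true.
  13. {y7, ¬y1} — ¬y1 is true.
  14. {y3, ¬y8} — ¬y8 is true.
  15. {¬y7, ¬y8, y9} — ¬y8 is true.
  16. {¬y1, y5} — y5 is true.
  17. {¬y9, ¬y10, ¬y7} — ¬y7 is true.
  18. {¬y2, ¬y10, y12} — y12 is true.
  19. {¬y1, ¬y2, y10} — ¬y1 is true.
  20. {y5, ¬y10} — y5 is true.
  21. {¬y6, ¬y13, ¬y5} — ¬y13 is true.
  22. {y9, ¬y1, ¬y2} — y9 is true.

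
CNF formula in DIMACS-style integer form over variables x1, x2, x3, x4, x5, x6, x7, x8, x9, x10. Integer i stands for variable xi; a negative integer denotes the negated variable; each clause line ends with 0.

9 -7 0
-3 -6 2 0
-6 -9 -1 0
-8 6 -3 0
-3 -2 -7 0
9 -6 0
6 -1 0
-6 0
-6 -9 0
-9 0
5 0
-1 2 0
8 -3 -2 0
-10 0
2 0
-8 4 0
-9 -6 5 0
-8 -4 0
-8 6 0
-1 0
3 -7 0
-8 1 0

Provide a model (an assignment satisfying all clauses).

x1 = F  x2 = T  x3 = F  x4 = F  x5 = T  x6 = F  x7 = F  x8 = F  x9 = F  x10 = F

The clause (¬x6) is unit: x6 must be False.
Unit propagation: (¬x1) forces x1 = False.
The clause (¬x9) is unit: x9 must be False.
Unit propagation: (¬x7) forces x7 = False.
Unit propagation: (x5) forces x5 = True.
(¬x10) is a unit clause, so x10 = False.
Unit propagation: (x2) forces x2 = True.
Unit propagation: (¬x8) forces x8 = False.
(¬x3) is a unit clause, so x3 = False.
x4 is now unconstrained; take x4 = False.
Every clause has at least one true literal under this assignment.
Check each clause:
  1. (¬x7 ∨ x9) — ¬x7 is true.
  2. (¬x3 ∨ ¬x6 ∨ x2) — x2 is true.
  3. (¬x6 ∨ ¬x1 ∨ ¬x9) — ¬x6 is true.
  4. (¬x3 ∨ x6 ∨ ¬x8) — ¬x8 is true.
  5. (¬x2 ∨ ¬x3 ∨ ¬x7) — ¬x7 is true.
  6. (¬x6 ∨ x9) — ¬x6 is true.
  7. (x6 ∨ ¬x1) — ¬x1 is true.
  8. (¬x6) — ¬x6 is true.
  9. (¬x6 ∨ ¬x9) — ¬x6 is true.
  10. (¬x9) — ¬x9 is true.
  11. (x5) — x5 is true.
  12. (¬x1 ∨ x2) — x2 is true.
  13. (¬x3 ∨ ¬x2 ∨ x8) — ¬x3 is true.
  14. (¬x10) — ¬x10 is true.
  15. (x2) — x2 is true.
  16. (x4 ∨ ¬x8) — ¬x8 is true.
  17. (x5 ∨ ¬x9 ∨ ¬x6) — ¬x6 is true.
  18. (¬x8 ∨ ¬x4) — ¬x8 is true.
  19. (¬x8 ∨ x6) — ¬x8 is true.
  20. (¬x1) — ¬x1 is true.
  21. (¬x7 ∨ x3) — ¬x7 is true.
  22. (¬x8 ∨ x1) — ¬x8 is true.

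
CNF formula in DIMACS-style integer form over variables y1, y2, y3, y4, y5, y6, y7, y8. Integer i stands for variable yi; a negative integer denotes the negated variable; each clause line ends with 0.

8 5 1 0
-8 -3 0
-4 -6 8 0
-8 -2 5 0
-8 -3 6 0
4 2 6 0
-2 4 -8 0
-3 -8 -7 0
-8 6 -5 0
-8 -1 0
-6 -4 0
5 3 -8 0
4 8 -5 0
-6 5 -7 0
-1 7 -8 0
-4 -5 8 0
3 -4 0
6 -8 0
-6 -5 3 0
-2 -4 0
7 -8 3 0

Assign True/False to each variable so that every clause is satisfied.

y1 = True, y2 = False, y3 = True, y4 = False, y5 = False, y6 = True, y7 = False, y8 = False

Check each clause:
  1. {y5, y8, y1} — y1 is true.
  2. {¬y8, ¬y3} — ¬y8 is true.
  3. {¬y6, ¬y4, y8} — ¬y4 is true.
  4. {y5, ¬y8, ¬y2} — ¬y8 is true.
  5. {y6, ¬y3, ¬y8} — ¬y8 is true.
  6. {y6, y2, y4} — y6 is true.
  7. {¬y8, y4, ¬y2} — ¬y8 is true.
  8. {¬y8, ¬y7, ¬y3} — ¬y8 is true.
  9. {¬y8, ¬y5, y6} — ¬y8 is true.
  10. {¬y1, ¬y8} — ¬y8 is true.
  11. {¬y6, ¬y4} — ¬y4 is true.
  12. {y3, y5, ¬y8} — ¬y8 is true.
  13. {y4, y8, ¬y5} — ¬y5 is true.
  14. {¬y7, y5, ¬y6} — ¬y7 is true.
  15. {¬y1, y7, ¬y8} — ¬y8 is true.
  16. {y8, ¬y5, ¬y4} — ¬y5 is true.
  17. {¬y4, y3} — y3 is true.
  18. {¬y8, y6} — ¬y8 is true.
  19. {¬y6, y3, ¬y5} — y3 is true.
  20. {¬y2, ¬y4} — ¬y4 is true.
  21. {y7, ¬y8, y3} — ¬y8 is true.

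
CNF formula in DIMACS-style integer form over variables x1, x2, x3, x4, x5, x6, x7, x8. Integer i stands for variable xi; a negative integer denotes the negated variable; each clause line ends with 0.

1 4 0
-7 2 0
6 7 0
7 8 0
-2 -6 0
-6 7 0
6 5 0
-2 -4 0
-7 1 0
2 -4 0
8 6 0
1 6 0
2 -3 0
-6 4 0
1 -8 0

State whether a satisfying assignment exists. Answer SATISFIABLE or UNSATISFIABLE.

x1 occurs only positively in the remaining clauses — set x1 = True.
x3 occurs only negated in the remaining clauses — set x3 = False.
Set x2 = True and propagate.
  then x6 is forced to False.
  then x7 is forced to True.
  then x5 is forced to True.
  then x4 is forced to False.
  then x8 is forced to True.
So x1 = T  x2 = T  x3 = F  x4 = F  x5 = T  x6 = F  x7 = T  x8 = T is a satisfying assignment.

SATISFIABLE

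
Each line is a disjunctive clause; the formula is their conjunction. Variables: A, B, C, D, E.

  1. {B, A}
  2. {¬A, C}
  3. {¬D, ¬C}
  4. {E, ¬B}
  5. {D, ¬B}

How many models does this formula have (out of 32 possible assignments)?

The models are:
  A=0 B=1 C=0 D=1 E=1
  A=1 B=0 C=1 D=0 E=0
  A=1 B=0 C=1 D=0 E=1
That's 3 in total.

3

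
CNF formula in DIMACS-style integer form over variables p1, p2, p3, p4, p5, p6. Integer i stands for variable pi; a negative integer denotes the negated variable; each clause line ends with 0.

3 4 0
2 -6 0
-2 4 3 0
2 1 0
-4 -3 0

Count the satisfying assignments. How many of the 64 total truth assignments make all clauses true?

Case analysis on p2 and p3:
  p2=T, p3=T: forces p4=F; p1, p5, p6 free → 2^3 = 8.
  p2=T, p3=F: forces p4=T; p1, p5, p6 free → 2^3 = 8.
  p2=F, p3=T: remaining (p1,p4,p5,p6) ∈ {(T,F,F,F); (T,F,T,F)} — 2.
  p2=F, p3=F: remaining (p1,p4,p5,p6) ∈ {(T,T,F,F); (T,T,T,F)} — 2.
Total: 8 + 8 + 2 + 2 = 20.

20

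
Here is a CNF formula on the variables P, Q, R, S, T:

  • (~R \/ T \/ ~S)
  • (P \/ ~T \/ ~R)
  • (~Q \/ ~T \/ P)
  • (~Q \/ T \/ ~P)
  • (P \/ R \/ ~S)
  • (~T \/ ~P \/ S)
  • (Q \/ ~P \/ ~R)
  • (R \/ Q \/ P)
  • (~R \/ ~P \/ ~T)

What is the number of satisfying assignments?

7

The models are:
  P=F Q=F R=T S=F T=F
  P=F Q=T R=F S=F T=F
  P=F Q=T R=T S=F T=F
  P=T Q=F R=F S=F T=F
  P=T Q=F R=F S=T T=F
  P=T Q=F R=F S=T T=T
  P=T Q=T R=F S=T T=T
That's 7 in total.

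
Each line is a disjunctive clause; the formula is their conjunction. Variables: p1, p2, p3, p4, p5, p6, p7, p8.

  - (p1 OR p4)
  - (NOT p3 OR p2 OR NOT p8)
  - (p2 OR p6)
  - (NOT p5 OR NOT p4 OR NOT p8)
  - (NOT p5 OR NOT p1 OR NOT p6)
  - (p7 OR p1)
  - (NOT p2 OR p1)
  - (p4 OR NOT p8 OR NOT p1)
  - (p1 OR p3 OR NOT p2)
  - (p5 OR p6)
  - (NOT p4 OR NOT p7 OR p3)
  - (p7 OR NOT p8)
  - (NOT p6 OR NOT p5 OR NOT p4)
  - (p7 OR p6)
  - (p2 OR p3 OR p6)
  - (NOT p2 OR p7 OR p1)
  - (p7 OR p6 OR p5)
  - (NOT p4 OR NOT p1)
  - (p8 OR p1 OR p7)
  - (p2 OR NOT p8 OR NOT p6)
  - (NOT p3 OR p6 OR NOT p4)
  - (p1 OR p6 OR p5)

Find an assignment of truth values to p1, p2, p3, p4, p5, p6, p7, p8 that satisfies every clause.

p1=True, p2=True, p3=True, p4=False, p5=True, p6=False, p7=True, p8=False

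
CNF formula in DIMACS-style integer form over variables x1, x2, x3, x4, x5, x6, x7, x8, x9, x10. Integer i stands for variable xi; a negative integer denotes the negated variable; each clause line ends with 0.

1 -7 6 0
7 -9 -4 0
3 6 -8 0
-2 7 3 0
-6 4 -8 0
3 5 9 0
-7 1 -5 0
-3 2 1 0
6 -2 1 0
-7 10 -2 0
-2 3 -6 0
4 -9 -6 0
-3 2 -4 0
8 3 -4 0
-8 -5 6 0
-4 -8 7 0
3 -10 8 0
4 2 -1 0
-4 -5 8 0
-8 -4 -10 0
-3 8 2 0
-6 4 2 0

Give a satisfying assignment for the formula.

Branch on x1: take x1 = True.
Branch on x2: take x2 = True.
Try x3 = True.
For the remaining variables, x4 = False, x5 = True, x6 = False, x7 = True, x8 = False, x9 = True, x10 = True works.
Every clause has at least one true literal under this assignment.

x1=True, x2=True, x3=True, x4=False, x5=True, x6=False, x7=True, x8=False, x9=True, x10=True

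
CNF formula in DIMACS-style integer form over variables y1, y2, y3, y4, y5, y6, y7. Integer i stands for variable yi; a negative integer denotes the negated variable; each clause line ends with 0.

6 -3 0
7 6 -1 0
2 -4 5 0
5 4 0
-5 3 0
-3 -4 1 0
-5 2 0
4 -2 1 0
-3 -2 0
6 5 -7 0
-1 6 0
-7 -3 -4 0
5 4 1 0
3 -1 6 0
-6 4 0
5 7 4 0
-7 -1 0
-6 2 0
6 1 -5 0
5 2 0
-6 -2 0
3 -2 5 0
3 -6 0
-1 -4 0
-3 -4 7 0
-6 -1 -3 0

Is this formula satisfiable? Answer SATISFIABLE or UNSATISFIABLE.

UNSATISFIABLE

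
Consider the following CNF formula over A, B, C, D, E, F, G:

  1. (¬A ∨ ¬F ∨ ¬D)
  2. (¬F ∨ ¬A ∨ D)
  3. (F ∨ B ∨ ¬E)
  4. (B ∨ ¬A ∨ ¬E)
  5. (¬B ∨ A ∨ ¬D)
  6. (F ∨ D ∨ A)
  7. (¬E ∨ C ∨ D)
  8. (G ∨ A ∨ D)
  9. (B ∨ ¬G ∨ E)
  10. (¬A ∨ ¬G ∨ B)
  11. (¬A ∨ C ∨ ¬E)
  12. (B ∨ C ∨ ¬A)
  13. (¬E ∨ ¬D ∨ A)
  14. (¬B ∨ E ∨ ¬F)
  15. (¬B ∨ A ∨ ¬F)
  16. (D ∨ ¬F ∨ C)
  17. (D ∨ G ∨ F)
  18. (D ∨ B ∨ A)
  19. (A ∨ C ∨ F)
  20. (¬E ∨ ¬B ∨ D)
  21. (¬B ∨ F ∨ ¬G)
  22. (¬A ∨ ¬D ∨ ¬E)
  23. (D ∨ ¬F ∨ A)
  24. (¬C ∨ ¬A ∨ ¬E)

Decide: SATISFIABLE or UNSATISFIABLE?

Set A = True and propagate.
Branch on B: take B = False.
  then E is forced to False.
  then G is forced to False.
  then C is forced to True.
Set D = True and propagate.
  then F is forced to False.
So A = True, B = False, C = True, D = True, E = False, F = False, G = False is a satisfying assignment.

SATISFIABLE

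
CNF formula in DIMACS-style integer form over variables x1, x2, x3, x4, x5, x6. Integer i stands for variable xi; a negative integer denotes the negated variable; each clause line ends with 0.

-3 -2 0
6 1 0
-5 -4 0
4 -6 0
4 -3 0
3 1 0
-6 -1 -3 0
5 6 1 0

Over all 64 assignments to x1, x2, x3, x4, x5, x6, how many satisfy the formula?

10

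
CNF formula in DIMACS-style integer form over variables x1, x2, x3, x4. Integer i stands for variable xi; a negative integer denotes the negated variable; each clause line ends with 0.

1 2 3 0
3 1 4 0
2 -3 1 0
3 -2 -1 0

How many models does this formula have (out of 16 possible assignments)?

9

Case analysis on x1 and x3:
  x1=1, x3=1: remaining (x2,x4) ∈ {(0,0); (0,1); (1,0); (1,1)} — 4.
  x1=1, x3=0: remaining (x2,x4) ∈ {(0,0); (0,1)} — 2.
  x1=0, x3=1: remaining (x2,x4) ∈ {(1,0); (1,1)} — 2.
  x1=0, x3=0: remaining (x2,x4) ∈ {(1,1)} — 1.
Total: 4 + 2 + 2 + 1 = 9.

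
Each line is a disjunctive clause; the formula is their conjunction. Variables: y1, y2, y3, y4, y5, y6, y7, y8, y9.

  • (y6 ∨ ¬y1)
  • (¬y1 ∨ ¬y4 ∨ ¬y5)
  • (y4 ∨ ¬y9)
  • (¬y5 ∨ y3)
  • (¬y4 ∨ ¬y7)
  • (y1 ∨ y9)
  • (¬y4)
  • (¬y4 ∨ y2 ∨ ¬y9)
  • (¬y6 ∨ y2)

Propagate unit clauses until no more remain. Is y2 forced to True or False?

Unit clause (¬y4) sets y4 = False.
From (¬y9 ∨ y4) and y4 = False: y9 = False.
In (y1 ∨ y9), y9 is now false; y1 must hold, so y1 = True.
(y6 ∨ ¬y1): since y1 = True, the clause reduces to (y6). y6 = True.
(y2 ∨ ¬y6): since y6 = True, the clause reduces to (y2). y2 = True.

True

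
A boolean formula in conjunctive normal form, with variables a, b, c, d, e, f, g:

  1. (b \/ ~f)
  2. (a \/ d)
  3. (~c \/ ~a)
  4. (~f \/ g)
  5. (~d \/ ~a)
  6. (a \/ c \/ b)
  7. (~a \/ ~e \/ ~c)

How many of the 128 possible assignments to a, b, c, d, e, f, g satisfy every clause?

26

Case analysis on a and c:
  a=1, c=1: a clause becomes empty — 0.
  a=1, c=0: e free; 5 ways for (b,d,f,g) × 2^1 = 10.
  a=0, c=1: e free; 5 ways for (b,d,f,g) × 2^1 = 10.
  a=0, c=0: e free; 3 ways for (b,d,f,g) × 2^1 = 6.
Total: 0 + 10 + 10 + 6 = 26.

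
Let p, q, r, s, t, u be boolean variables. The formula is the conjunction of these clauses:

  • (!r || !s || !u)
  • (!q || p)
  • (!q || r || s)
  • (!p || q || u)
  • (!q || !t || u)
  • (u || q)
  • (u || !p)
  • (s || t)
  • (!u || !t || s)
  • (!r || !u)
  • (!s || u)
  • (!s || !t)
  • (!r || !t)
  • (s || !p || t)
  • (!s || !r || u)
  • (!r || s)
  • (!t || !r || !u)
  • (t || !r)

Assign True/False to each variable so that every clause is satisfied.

p=True, q=False, r=False, s=True, t=False, u=True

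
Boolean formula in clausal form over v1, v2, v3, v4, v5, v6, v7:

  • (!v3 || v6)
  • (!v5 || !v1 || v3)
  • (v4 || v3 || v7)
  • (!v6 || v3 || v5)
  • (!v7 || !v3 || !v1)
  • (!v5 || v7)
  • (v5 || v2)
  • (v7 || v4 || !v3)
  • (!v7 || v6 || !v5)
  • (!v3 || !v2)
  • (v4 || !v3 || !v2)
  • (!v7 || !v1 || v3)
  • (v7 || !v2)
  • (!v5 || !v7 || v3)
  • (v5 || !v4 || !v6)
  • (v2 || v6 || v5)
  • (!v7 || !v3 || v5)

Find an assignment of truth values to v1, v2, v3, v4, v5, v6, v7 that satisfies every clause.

v1 occurs only negated in the remaining clauses — set v1 = False.
Set v2 = False and propagate.
  then v5 is forced to True.
  then v7 is forced to True.
  then v6 is forced to True.
  then v3 is forced to True.
v4 is now unconstrained; take v4 = False.
Every clause has at least one true literal under this assignment.

v1=0, v2=0, v3=1, v4=0, v5=1, v6=1, v7=1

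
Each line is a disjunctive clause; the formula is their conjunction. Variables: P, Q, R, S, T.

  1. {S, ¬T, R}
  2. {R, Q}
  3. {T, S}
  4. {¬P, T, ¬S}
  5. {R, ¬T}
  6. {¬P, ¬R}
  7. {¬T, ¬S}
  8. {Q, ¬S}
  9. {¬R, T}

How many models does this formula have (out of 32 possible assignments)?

3

Satisfying assignments:
  P=F Q=F R=T S=F T=T
  P=F Q=T R=F S=T T=F
  P=F Q=T R=T S=F T=T
That's 3 in total.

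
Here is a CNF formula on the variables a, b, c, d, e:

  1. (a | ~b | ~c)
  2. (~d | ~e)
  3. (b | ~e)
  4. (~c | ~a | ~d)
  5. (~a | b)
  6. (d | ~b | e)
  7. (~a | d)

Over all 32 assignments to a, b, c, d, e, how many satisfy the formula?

The models are:
  a=F b=F c=F d=F e=F
  a=F b=F c=F d=T e=F
  a=F b=F c=T d=F e=F
  a=F b=F c=T d=T e=F
  a=F b=T c=F d=F e=T
  a=F b=T c=F d=T e=F
  a=T b=T c=F d=T e=F
Count: 7.

7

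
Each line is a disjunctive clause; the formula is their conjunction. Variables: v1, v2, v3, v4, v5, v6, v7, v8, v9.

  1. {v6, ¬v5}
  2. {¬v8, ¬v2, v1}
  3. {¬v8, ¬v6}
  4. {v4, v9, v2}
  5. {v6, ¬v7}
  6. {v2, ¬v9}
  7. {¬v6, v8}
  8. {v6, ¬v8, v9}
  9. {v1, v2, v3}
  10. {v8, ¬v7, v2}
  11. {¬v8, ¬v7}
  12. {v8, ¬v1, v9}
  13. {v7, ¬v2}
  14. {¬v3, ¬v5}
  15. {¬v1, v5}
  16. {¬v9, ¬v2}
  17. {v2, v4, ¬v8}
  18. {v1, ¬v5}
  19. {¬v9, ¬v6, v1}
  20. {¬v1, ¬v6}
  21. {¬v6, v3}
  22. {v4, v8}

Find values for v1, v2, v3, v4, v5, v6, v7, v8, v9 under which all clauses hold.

v1=False  v2=False  v3=True  v4=True  v5=False  v6=False  v7=False  v8=False  v9=False

v4 occurs only positively in the remaining clauses — set v4 = True.
Set v1 = False and propagate.
  then v5 is forced to False.
The remaining clauses are satisfied by v2 = False, v3 = True, v6 = False, v7 = False, v8 = False, v9 = False.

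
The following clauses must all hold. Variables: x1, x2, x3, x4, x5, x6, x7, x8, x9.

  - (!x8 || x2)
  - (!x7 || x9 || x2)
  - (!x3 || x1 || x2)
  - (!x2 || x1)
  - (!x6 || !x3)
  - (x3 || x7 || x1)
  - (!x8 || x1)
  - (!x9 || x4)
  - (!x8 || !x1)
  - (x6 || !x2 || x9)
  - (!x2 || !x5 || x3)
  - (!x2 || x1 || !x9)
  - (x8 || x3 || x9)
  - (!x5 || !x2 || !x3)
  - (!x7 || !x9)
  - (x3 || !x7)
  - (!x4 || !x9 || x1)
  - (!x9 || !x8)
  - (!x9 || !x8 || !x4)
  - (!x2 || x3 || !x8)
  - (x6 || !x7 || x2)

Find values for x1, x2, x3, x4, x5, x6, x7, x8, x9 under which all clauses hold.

x5 occurs only negated in the remaining clauses — set x5 = False.
Try x1 = True.
  then x8 is forced to False.
Set x2 = False and propagate.
The remaining clauses are satisfied by x3 = False, x4 = True, x6 = False, x7 = False, x9 = True.

x1 = True, x2 = False, x3 = False, x4 = True, x5 = False, x6 = False, x7 = False, x8 = False, x9 = True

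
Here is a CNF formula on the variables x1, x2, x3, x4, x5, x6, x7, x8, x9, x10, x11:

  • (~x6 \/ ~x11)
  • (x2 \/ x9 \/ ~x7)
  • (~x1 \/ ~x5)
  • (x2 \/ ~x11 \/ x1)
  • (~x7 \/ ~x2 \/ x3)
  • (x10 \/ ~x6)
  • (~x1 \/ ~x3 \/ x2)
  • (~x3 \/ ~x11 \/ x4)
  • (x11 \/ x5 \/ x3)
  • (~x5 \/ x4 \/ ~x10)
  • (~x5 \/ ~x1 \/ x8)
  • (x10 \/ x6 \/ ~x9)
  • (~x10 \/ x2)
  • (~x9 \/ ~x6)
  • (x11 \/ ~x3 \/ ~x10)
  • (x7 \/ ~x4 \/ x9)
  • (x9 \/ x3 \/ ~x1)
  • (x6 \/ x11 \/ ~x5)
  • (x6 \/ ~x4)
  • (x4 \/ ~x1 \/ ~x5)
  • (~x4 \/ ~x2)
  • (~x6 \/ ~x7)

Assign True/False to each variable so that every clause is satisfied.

x1=F, x2=T, x3=T, x4=F, x5=F, x6=F, x7=F, x8=T, x9=F, x10=F, x11=F

Check each clause:
  1. (~x6 \/ ~x11) — ~x6 is true.
  2. (~x7 \/ x2 \/ x9) — x2 is true.
  3. (~x5 \/ ~x1) — ~x5 is true.
  4. (~x11 \/ x1 \/ x2) — x2 is true.
  5. (x3 \/ ~x2 \/ ~x7) — ~x7 is true.
  6. (~x6 \/ x10) — ~x6 is true.
  7. (x2 \/ ~x1 \/ ~x3) — x2 is true.
  8. (x4 \/ ~x3 \/ ~x11) — ~x11 is true.
  9. (x5 \/ x3 \/ x11) — x3 is true.
  10. (~x10 \/ ~x5 \/ x4) — ~x5 is true.
  11. (x8 \/ ~x1 \/ ~x5) — x8 is true.
  12. (x10 \/ x6 \/ ~x9) — ~x9 is true.
  13. (x2 \/ ~x10) — x2 is true.
  14. (~x6 \/ ~x9) — ~x6 is true.
  15. (~x3 \/ x11 \/ ~x10) — ~x10 is true.
  16. (x9 \/ ~x4 \/ x7) — ~x4 is true.
  17. (~x1 \/ x3 \/ x9) — x3 is true.
  18. (x11 \/ ~x5 \/ x6) — ~x5 is true.
  19. (~x4 \/ x6) — ~x4 is true.
  20. (~x1 \/ x4 \/ ~x5) — ~x5 is true.
  21. (~x2 \/ ~x4) — ~x4 is true.
  22. (~x6 \/ ~x7) — ~x7 is true.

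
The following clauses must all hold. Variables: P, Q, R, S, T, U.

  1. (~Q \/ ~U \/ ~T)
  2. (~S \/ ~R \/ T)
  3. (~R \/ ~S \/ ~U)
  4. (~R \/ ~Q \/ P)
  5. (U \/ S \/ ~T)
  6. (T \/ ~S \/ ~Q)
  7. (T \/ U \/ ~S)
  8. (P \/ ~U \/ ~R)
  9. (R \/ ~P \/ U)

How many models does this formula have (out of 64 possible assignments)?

23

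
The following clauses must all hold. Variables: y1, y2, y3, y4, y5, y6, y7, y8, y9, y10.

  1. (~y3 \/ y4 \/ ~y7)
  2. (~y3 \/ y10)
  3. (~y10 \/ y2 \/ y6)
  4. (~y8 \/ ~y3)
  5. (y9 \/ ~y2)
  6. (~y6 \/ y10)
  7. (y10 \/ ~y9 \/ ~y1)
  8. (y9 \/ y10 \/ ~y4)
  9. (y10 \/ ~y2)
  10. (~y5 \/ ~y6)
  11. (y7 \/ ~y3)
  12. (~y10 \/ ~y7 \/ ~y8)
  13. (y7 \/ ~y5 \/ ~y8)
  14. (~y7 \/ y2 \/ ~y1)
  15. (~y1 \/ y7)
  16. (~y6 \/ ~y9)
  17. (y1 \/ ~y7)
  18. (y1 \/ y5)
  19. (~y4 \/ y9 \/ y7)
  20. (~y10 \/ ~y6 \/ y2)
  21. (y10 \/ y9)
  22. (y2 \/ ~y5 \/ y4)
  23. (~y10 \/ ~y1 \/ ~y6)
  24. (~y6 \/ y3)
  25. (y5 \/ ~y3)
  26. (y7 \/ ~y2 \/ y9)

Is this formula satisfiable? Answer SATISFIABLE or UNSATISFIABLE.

SATISFIABLE

y8 occurs only negated in the remaining clauses — set y8 = False.
Branch on y1: take y1 = True.
  then y7 is forced to True.
  then y2 is forced to True.
  then y9 is forced to True.
  then y10 is forced to True.
  then y6 is forced to False.
The remaining clauses are satisfied by y3 = False, y4 = True, y5 = False.
Every clause has at least one true literal under this assignment.
So y1=True, y2=True, y3=False, y4=True, y5=False, y6=False, y7=True, y8=False, y9=True, y10=True is a satisfying assignment.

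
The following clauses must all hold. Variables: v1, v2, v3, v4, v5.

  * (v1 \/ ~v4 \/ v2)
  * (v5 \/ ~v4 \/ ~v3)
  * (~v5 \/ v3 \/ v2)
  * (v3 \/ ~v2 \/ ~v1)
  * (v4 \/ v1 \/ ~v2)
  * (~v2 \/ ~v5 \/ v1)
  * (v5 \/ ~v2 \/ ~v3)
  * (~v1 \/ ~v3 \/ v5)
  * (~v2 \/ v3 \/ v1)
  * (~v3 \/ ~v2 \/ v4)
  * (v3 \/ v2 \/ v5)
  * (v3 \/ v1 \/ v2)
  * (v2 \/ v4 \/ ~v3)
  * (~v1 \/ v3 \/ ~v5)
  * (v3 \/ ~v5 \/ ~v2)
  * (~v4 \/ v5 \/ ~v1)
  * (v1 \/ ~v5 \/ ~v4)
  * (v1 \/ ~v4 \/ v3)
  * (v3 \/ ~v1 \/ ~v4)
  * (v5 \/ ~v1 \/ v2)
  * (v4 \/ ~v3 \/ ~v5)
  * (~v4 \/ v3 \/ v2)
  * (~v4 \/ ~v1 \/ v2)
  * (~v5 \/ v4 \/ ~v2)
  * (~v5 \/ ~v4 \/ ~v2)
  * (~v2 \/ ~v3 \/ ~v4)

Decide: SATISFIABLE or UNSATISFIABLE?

UNSATISFIABLE

v2 = True:
  v3 = True:
    propagation gives v5=True, v1=True, v4=True; an empty clause results — contradiction.
  v3 = False:
    propagation gives v1=False; an empty clause results — contradiction.
v2 = False:
  v3 = True:
    propagation gives v4=True, v1=True; an empty clause results — contradiction.
  v3 = False:
    propagation gives v5=False; an empty clause results — contradiction.
Every branch closes, so no satisfying assignment exists.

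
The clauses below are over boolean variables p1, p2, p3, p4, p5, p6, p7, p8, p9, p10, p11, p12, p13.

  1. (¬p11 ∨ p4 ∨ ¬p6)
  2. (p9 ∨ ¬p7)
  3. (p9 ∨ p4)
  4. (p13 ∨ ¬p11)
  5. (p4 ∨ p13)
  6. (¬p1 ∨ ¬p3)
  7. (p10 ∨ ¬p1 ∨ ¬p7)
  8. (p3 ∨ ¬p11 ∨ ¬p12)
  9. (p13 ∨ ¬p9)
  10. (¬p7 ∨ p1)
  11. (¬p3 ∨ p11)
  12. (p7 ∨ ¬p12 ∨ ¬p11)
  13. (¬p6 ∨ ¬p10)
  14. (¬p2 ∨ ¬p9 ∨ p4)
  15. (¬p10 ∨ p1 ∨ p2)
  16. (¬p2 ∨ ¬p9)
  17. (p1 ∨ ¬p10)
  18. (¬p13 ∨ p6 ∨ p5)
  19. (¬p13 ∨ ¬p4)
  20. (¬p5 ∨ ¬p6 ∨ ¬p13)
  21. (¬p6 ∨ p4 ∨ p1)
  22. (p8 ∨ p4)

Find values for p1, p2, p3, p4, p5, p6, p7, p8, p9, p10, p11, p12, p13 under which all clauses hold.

p1 = True, p2 = True, p3 = False, p4 = True, p5 = False, p6 = False, p7 = False, p8 = False, p9 = False, p10 = False, p11 = False, p12 = False, p13 = False

Check each clause:
  1. (¬p11 ∨ p4 ∨ ¬p6) — ¬p6 is true.
  2. (¬p7 ∨ p9) — ¬p7 is true.
  3. (p9 ∨ p4) — p4 is true.
  4. (p13 ∨ ¬p11) — ¬p11 is true.
  5. (p13 ∨ p4) — p4 is true.
  6. (¬p3 ∨ ¬p1) — ¬p3 is true.
  7. (¬p1 ∨ ¬p7 ∨ p10) — ¬p7 is true.
  8. (p3 ∨ ¬p12 ∨ ¬p11) — ¬p12 is true.
  9. (¬p9 ∨ p13) — ¬p9 is true.
  10. (¬p7 ∨ p1) — p1 is true.
  11. (¬p3 ∨ p11) — ¬p3 is true.
  12. (p7 ∨ ¬p11 ∨ ¬p12) — ¬p12 is true.
  13. (¬p10 ∨ ¬p6) — ¬p6 is true.
  14. (¬p9 ∨ p4 ∨ ¬p2) — p4 is true.
  15. (¬p10 ∨ p1 ∨ p2) — p1 is true.
  16. (¬p2 ∨ ¬p9) — ¬p9 is true.
  17. (p1 ∨ ¬p10) — p1 is true.
  18. (p6 ∨ ¬p13 ∨ p5) — ¬p13 is true.
  19. (¬p4 ∨ ¬p13) — ¬p13 is true.
  20. (¬p6 ∨ ¬p13 ∨ ¬p5) — ¬p6 is true.
  21. (¬p6 ∨ p1 ∨ p4) — p1 is true.
  22. (p8 ∨ p4) — p4 is true.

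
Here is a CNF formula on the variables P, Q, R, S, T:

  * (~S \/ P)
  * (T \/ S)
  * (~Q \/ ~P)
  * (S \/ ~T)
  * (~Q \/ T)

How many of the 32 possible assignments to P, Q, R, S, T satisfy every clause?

4

Satisfying assignments:
  P=1 Q=0 R=0 S=1 T=0
  P=1 Q=0 R=0 S=1 T=1
  P=1 Q=0 R=1 S=1 T=0
  P=1 Q=0 R=1 S=1 T=1
That's 4 in total.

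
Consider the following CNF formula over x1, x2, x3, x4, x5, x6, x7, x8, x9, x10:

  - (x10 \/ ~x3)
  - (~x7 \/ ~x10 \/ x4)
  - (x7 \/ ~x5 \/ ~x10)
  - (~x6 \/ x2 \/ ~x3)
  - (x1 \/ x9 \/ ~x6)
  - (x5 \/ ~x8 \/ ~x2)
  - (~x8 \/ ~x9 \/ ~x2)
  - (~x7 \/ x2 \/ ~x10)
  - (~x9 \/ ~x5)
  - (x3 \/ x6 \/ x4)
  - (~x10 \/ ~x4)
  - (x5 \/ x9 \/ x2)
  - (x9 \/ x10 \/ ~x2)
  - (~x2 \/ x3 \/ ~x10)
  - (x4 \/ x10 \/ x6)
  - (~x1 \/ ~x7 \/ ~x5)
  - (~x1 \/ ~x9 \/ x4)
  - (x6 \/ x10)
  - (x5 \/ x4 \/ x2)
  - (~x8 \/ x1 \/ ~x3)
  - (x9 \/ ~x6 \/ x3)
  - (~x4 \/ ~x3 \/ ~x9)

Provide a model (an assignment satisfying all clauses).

x1=F  x2=T  x3=F  x4=T  x5=F  x6=T  x7=T  x8=F  x9=T  x10=F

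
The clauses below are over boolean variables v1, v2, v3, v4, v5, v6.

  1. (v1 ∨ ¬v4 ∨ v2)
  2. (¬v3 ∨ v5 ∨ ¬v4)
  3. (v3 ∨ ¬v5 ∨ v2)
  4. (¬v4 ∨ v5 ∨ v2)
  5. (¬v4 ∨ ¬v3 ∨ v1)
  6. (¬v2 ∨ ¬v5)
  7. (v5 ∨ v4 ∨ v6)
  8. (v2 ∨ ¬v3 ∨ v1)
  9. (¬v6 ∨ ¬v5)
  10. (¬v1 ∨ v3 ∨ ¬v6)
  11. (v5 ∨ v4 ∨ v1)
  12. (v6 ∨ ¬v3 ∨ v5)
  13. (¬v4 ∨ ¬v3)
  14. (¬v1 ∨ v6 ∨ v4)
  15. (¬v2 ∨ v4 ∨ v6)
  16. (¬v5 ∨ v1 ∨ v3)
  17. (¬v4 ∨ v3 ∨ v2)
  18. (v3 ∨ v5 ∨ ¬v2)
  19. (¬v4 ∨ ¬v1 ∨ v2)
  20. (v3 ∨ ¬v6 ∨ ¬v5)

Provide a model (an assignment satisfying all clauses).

v1=T  v2=F  v3=T  v4=F  v5=F  v6=T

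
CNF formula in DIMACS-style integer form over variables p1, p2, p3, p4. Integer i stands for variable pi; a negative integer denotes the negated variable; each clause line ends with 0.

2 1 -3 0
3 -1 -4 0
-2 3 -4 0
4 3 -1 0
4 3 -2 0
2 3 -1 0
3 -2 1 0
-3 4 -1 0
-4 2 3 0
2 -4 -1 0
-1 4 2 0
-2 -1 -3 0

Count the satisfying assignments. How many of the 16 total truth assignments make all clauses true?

Satisfying assignments:
  p1=0 p2=0 p3=0 p4=0
  p1=0 p2=1 p3=1 p4=0
  p1=0 p2=1 p3=1 p4=1
That's 3 in total.

3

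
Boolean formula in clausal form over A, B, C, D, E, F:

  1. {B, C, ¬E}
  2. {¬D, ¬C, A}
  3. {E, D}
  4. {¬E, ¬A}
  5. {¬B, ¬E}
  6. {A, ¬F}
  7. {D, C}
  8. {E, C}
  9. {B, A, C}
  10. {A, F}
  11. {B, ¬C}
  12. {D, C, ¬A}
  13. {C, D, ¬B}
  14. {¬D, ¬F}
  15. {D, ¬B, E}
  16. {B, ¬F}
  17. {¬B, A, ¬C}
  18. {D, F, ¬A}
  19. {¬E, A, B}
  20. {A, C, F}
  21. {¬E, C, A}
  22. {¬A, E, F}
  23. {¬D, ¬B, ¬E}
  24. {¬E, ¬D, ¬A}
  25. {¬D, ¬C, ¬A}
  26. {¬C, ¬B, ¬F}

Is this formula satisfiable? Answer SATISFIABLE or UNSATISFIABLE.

UNSATISFIABLE

A = True:
  propagation gives E=False, D=True, C=True; an empty clause results — contradiction.
A = False:
  propagation gives F=False; an empty clause results — contradiction.
Every branch closes, so no satisfying assignment exists.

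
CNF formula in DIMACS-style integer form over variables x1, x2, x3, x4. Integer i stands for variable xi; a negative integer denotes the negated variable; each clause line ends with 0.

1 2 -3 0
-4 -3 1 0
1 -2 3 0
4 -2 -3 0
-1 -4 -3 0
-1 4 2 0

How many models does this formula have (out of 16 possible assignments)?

5

Satisfying assignments:
  x1=F x2=F x3=F x4=F
  x1=F x2=F x3=F x4=T
  x1=T x2=F x3=F x4=T
  x1=T x2=T x3=F x4=F
  x1=T x2=T x3=F x4=T
Count: 5.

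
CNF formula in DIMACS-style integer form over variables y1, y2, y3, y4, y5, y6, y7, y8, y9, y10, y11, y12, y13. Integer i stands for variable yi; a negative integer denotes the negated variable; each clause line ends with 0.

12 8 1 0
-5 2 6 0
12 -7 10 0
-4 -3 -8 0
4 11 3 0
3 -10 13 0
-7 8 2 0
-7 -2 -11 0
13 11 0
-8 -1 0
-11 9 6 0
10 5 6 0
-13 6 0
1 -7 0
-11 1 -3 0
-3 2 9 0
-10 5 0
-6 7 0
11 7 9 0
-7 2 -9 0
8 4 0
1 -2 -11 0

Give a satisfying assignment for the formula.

y1 = 1, y2 = 1, y3 = 0, y4 = 1, y5 = 1, y6 = 1, y7 = 1, y8 = 0, y9 = 0, y10 = 1, y11 = 0, y12 = 1, y13 = 1

Check each clause:
  1. {y1, y8, y12} — y1 is true.
  2. {¬y5, y2, y6} — y2 is true.
  3. {y10, ¬y7, y12} — y10 is true.
  4. {¬y4, ¬y8, ¬y3} — ¬y8 is true.
  5. {y4, y3, y11} — y4 is true.
  6. {y3, y13, ¬y10} — y13 is true.
  7. {y2, ¬y7, y8} — y2 is true.
  8. {¬y11, ¬y7, ¬y2} — ¬y11 is true.
  9. {y13, y11} — y13 is true.
  10. {¬y1, ¬y8} — ¬y8 is true.
  11. {y6, y9, ¬y11} — ¬y11 is true.
  12. {y6, y5, y10} — y10 is true.
  13. {¬y13, y6} — y6 is true.
  14. {y1, ¬y7} — y1 is true.
  15. {¬y3, ¬y11, y1} — y1 is true.
  16. {y9, y2, ¬y3} — y2 is true.
  17. {y5, ¬y10} — y5 is true.
  18. {¬y6, y7} — y7 is true.
  19. {y7, y9, y11} — y7 is true.
  20. {y2, ¬y7, ¬y9} — y2 is true.
  21. {y8, y4} — y4 is true.
  22. {¬y11, y1, ¬y2} — y1 is true.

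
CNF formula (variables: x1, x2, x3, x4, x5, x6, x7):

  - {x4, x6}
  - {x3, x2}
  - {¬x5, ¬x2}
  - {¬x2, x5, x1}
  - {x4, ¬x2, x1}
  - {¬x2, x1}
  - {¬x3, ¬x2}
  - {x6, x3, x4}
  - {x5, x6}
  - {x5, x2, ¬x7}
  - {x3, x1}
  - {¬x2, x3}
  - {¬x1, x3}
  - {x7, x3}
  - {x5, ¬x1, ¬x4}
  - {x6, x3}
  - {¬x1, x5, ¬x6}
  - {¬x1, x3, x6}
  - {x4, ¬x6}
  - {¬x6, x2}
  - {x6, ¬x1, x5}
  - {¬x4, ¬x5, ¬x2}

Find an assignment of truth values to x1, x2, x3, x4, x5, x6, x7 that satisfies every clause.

x1=True, x2=False, x3=True, x4=True, x5=True, x6=False, x7=False

Set x1 = True and propagate.
  then x3 is forced to True.
  then x2 is forced to False.
  then x6 is forced to False.
  then x4 is forced to True.
  then x5 is forced to True.
x7 is now unconstrained; take x7 = False.
Every clause has at least one true literal under this assignment.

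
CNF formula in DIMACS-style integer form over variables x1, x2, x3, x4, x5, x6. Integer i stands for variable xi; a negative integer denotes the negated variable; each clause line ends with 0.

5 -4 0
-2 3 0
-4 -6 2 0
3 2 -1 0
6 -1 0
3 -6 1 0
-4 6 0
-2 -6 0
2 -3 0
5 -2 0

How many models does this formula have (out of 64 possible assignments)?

Satisfying assignments:
  x1=0 x2=0 x3=0 x4=0 x5=0 x6=0
  x1=0 x2=0 x3=0 x4=0 x5=1 x6=0
  x1=0 x2=1 x3=1 x4=0 x5=1 x6=0
Count: 3.

3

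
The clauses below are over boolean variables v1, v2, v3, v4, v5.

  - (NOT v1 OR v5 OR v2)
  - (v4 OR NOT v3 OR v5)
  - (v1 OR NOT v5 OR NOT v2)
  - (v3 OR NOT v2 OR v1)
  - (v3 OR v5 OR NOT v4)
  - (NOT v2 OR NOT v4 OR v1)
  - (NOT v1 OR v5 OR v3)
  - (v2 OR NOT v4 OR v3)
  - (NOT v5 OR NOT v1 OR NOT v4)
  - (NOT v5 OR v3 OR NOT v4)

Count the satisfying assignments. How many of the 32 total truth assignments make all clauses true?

Case analysis on v5 and v1:
  v5=1, v1=1: remaining (v2,v3,v4) ∈ {(0,0,0); (0,1,0); (1,0,0); (1,1,0)} — 4.
  v5=1, v1=0: remaining (v2,v3,v4) ∈ {(0,0,0); (0,1,0); (0,1,1)} — 3.
  v5=0, v1=1: remaining (v2,v3,v4) ∈ {(1,1,1)} — 1.
  v5=0, v1=0: remaining (v2,v3,v4) ∈ {(0,0,0); (0,1,1)} — 2.
Total: 4 + 3 + 1 + 2 = 10.

10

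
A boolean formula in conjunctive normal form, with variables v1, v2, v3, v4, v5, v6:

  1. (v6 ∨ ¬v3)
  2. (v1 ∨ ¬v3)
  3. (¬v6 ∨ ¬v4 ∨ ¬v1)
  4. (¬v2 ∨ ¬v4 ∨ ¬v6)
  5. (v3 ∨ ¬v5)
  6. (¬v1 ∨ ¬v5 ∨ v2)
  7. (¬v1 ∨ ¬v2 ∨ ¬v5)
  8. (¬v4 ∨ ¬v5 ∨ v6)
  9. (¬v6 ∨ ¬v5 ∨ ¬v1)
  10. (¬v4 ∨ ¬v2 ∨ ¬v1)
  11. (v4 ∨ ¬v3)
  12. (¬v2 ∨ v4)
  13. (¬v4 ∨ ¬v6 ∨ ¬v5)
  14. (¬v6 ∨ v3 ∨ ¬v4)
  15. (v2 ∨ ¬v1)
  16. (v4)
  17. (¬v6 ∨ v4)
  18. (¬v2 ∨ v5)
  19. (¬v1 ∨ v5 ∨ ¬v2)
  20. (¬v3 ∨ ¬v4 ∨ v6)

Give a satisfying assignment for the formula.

v1 = False, v2 = False, v3 = False, v4 = True, v5 = False, v6 = False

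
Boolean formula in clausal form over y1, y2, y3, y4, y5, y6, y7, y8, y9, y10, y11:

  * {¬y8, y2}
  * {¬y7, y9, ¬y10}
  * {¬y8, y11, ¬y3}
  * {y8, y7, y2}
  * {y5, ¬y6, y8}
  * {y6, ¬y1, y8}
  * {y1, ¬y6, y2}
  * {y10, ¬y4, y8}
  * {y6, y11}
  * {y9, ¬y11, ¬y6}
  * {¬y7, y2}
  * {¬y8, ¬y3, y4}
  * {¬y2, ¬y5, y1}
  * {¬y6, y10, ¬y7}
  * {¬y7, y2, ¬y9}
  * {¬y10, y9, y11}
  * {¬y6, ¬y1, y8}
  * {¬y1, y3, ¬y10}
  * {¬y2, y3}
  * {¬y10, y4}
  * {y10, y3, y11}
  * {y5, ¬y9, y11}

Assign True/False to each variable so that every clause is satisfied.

y1=True, y2=True, y3=True, y4=True, y5=True, y6=False, y7=False, y8=True, y9=False, y10=True, y11=True

Set y1 = True and propagate.
Branch on y2: take y2 = True.
  then y3 is forced to True.
Set y4 = True and propagate.
The remaining clauses are satisfied by y5 = True, y6 = False, y7 = False, y8 = True, y9 = False, y10 = True, y11 = True.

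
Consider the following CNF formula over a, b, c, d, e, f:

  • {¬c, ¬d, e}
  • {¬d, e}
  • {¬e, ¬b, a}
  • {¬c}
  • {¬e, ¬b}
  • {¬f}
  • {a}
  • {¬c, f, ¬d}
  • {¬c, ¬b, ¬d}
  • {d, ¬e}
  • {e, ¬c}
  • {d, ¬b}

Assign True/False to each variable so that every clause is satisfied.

a=1, b=0, c=0, d=1, e=1, f=0

Check each clause:
  1. {¬d, e, ¬c} — ¬c is true.
  2. {¬d, e} — e is true.
  3. {¬e, a, ¬b} — a is true.
  4. {¬c} — ¬c is true.
  5. {¬b, ¬e} — ¬b is true.
  6. {¬f} — ¬f is true.
  7. {a} — a is true.
  8. {¬d, ¬c, f} — ¬c is true.
  9. {¬d, ¬c, ¬b} — ¬c is true.
  10. {¬e, d} — d is true.
  11. {¬c, e} — ¬c is true.
  12. {¬b, d} — d is true.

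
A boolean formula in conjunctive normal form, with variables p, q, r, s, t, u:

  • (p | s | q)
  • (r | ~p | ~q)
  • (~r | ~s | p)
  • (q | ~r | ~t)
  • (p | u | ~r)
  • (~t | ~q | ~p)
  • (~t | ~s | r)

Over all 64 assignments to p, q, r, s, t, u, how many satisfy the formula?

24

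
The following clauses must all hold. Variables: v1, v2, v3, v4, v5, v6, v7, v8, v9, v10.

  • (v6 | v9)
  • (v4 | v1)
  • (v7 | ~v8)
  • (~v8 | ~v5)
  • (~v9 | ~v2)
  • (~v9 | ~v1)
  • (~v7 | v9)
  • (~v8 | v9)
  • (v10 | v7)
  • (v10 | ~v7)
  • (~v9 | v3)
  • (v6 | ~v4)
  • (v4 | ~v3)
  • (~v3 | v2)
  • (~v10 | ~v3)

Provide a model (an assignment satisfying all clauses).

v1 = False, v2 = True, v3 = False, v4 = True, v5 = False, v6 = True, v7 = False, v8 = False, v9 = False, v10 = True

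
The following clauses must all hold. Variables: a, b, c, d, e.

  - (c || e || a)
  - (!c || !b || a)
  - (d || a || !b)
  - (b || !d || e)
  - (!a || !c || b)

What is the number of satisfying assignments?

Case analysis on a and b:
  a=T, b=T: c, d, e free → 2^3 = 8.
  a=T, b=F: remaining (c,d,e) ∈ {(F,F,F); (F,F,T); (F,T,T)} — 3.
  a=F, b=T: remaining (c,d,e) ∈ {(F,T,T)} — 1.
  a=F, b=F: 5 of the 8 assignments to (c,d,e) work.
Total: 8 + 3 + 1 + 5 = 17.

17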